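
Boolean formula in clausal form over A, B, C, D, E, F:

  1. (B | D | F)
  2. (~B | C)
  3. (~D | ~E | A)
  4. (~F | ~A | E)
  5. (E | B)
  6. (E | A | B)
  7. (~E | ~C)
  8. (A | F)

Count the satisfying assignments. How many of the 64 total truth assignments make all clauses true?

8

Case analysis on E and A:
  E=T, A=T: remaining (B,C,D,F) ∈ {(F,F,F,T); (F,F,T,F); (F,F,T,T)} — 3.
  E=T, A=F: remaining (B,C,D,F) ∈ {(F,F,F,T)} — 1.
  E=F, A=T: remaining (B,C,D,F) ∈ {(T,T,F,F); (T,T,T,F)} — 2.
  E=F, A=F: remaining (B,C,D,F) ∈ {(T,T,F,T); (T,T,T,T)} — 2.
Total: 3 + 1 + 2 + 2 = 8.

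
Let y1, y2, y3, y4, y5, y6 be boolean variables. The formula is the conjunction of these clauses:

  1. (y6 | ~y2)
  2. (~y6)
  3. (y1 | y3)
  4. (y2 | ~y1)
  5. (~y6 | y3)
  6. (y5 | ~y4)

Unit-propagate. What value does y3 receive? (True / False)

True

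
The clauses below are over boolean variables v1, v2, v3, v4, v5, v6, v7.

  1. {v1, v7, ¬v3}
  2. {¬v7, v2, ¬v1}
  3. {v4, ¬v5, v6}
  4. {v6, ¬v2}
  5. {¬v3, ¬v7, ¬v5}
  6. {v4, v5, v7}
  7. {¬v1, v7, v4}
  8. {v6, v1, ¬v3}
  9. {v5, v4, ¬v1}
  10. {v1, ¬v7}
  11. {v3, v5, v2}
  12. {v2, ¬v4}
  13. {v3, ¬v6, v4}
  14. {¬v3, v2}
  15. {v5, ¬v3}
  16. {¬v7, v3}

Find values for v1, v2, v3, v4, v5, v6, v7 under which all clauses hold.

v1=F, v2=T, v3=F, v4=T, v5=F, v6=T, v7=F

Check each clause:
  1. {v1, ¬v3, v7} — ¬v3 is true.
  2. {v2, ¬v1, ¬v7} — ¬v7 is true.
  3. {v6, ¬v5, v4} — ¬v5 is true.
  4. {¬v2, v6} — v6 is true.
  5. {¬v5, ¬v3, ¬v7} — ¬v7 is true.
  6. {v7, v4, v5} — v4 is true.
  7. {¬v1, v4, v7} — v4 is true.
  8. {v1, v6, ¬v3} — ¬v3 is true.
  9. {¬v1, v5, v4} — v4 is true.
  10. {v1, ¬v7} — ¬v7 is true.
  11. {v2, v5, v3} — v2 is true.
  12. {¬v4, v2} — v2 is true.
  13. {v4, v3, ¬v6} — v4 is true.
  14. {v2, ¬v3} — v2 is true.
  15. {¬v3, v5} — ¬v3 is true.
  16. {v3, ¬v7} — ¬v7 is true.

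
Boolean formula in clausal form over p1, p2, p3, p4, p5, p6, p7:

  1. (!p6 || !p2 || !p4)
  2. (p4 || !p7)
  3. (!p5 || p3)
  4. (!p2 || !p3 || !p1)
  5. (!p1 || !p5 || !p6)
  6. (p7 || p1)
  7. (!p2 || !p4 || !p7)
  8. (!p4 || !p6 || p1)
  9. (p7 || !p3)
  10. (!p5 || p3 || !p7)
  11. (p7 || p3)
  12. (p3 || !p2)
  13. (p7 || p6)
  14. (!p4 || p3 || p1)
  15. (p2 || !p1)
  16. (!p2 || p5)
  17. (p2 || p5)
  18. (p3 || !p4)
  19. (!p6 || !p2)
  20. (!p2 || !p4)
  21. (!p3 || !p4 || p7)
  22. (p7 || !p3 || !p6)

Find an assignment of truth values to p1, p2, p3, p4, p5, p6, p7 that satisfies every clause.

Set p1 = False and propagate.
  then p7 is forced to True.
  then p4 is forced to True.
  then p2 is forced to False.
  then p6 is forced to False.
  then p3 is forced to True.
  then p5 is forced to True.

p1=0, p2=0, p3=1, p4=1, p5=1, p6=0, p7=1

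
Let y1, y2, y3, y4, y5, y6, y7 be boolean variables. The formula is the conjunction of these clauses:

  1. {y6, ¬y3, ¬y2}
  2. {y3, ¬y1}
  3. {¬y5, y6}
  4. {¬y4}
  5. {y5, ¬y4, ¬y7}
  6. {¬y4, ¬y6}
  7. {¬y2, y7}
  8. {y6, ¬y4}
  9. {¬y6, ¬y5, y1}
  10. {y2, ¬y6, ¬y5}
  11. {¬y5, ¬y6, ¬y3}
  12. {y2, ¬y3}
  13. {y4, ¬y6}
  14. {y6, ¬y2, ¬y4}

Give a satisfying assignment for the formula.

The clause (¬y4) is unit: y4 must be False.
(¬y6) is a unit clause, so y6 = False.
(¬y5) is a unit clause, so y5 = False.
y1 occurs only negated in the remaining clauses — set y1 = False.
y7 occurs only positively in the remaining clauses — set y7 = True.
Set y2 = False and propagate.
  then y3 is forced to False.
Every clause has at least one true literal under this assignment.

y1=False, y2=False, y3=False, y4=False, y5=False, y6=False, y7=True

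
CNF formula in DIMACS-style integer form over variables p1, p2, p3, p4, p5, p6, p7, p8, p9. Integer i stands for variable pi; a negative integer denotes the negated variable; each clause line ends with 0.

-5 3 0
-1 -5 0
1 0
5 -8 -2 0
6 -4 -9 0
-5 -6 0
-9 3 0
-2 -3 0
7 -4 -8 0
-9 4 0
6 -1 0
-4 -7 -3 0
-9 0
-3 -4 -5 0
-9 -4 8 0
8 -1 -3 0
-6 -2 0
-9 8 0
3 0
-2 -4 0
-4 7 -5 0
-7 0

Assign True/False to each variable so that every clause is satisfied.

p1=T, p2=F, p3=T, p4=F, p5=F, p6=T, p7=F, p8=T, p9=F

Unit propagation: (p1) forces p1 = True.
(NOT p5) is a unit clause, so p5 = False.
(p6) is a unit clause, so p6 = True.
The clause (NOT p9) is unit: p9 must be False.
Unit propagation: (NOT p2) forces p2 = False.
(p3) is a unit clause, so p3 = True.
(p8) is a unit clause, so p8 = True.
(NOT p7) is a unit clause, so p7 = False.
The clause (NOT p4) is unit: p4 must be False.
Every clause has at least one true literal under this assignment.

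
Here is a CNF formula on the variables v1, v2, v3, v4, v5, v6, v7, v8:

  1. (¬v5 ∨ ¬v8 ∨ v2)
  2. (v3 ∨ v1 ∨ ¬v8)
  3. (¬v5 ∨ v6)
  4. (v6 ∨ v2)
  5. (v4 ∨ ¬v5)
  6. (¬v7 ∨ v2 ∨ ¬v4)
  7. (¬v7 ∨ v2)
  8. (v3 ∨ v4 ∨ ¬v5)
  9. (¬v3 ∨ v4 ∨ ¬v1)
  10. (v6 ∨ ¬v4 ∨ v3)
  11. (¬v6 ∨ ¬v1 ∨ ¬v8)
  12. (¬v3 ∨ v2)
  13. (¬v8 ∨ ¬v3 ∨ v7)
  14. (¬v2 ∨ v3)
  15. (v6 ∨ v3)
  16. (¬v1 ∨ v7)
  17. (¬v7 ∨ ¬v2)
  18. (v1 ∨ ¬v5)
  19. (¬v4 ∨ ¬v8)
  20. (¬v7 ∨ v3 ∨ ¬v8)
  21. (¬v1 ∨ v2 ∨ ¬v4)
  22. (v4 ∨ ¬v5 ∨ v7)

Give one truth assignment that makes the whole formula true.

v1=False, v2=False, v3=False, v4=True, v5=False, v6=True, v7=False, v8=False

v5 occurs only negated in the remaining clauses — set v5 = False.
Pure literal: v8 appears only negated; assign v8 = False.
Try v1 = False.
Branch on v2: take v2 = False.
  then v6 is forced to True.
  then v7 is forced to False.
  then v3 is forced to False.
v4 is now unconstrained; take v4 = True.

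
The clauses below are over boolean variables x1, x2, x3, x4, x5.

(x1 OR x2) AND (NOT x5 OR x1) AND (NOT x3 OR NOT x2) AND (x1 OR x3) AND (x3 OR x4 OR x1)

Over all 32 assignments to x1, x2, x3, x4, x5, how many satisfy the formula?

Case analysis on x1 and x3:
  x1=T, x3=T: remaining (x2,x4,x5) ∈ {(F,F,F); (F,F,T); (F,T,F); (F,T,T)} — 4.
  x1=T, x3=F: x2, x4, x5 free → 2^3 = 8.
  x1=F, x3=T: a clause becomes empty — 0.
  x1=F, x3=F: a clause becomes empty — 0.
Total: 4 + 8 + 0 + 0 = 12.

12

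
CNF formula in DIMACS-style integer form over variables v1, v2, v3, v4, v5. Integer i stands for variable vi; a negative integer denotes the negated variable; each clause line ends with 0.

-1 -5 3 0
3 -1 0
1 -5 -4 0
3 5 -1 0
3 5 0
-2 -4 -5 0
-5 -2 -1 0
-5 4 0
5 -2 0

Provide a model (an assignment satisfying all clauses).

v1=True, v2=False, v3=True, v4=True, v5=False

Pure literal: v2 appears only negated; assign v2 = False.
Pure literal: v3 appears only positively; assign v3 = True.
Try v1 = True.
For the remaining variables, v4 = True, v5 = False works.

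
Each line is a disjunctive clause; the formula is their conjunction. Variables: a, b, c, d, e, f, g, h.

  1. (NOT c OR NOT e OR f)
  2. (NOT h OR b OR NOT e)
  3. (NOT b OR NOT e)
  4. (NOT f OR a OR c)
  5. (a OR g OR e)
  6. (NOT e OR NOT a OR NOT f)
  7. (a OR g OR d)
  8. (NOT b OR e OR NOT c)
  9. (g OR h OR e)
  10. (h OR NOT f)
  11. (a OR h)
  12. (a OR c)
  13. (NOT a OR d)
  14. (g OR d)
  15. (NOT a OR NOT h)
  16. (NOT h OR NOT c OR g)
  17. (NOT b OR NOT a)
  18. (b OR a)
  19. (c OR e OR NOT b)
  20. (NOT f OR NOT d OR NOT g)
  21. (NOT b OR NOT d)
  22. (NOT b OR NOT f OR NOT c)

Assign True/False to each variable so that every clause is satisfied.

a=1  b=0  c=0  d=1  e=1  f=0  g=0  h=0

Check each clause:
  1. (f OR NOT e OR NOT c) — NOT c is true.
  2. (NOT h OR NOT e OR b) — NOT h is true.
  3. (NOT e OR NOT b) — NOT b is true.
  4. (NOT f OR c OR a) — a is true.
  5. (a OR e OR g) — a is true.
  6. (NOT e OR NOT f OR NOT a) — NOT f is true.
  7. (g OR a OR d) — a is true.
  8. (NOT b OR NOT c OR e) — NOT c is true.
  9. (g OR h OR e) — e is true.
  10. (NOT f OR h) — NOT f is true.
  11. (a OR h) — a is true.
  12. (a OR c) — a is true.
  13. (NOT a OR d) — d is true.
  14. (g OR d) — d is true.
  15. (NOT a OR NOT h) — NOT h is true.
  16. (g OR NOT h OR NOT c) — NOT h is true.
  17. (NOT b OR NOT a) — NOT b is true.
  18. (b OR a) — a is true.
  19. (c OR NOT b OR e) — e is true.
  20. (NOT f OR NOT g OR NOT d) — NOT g is true.
  21. (NOT d OR NOT b) — NOT b is true.
  22. (NOT f OR NOT b OR NOT c) — NOT f is true.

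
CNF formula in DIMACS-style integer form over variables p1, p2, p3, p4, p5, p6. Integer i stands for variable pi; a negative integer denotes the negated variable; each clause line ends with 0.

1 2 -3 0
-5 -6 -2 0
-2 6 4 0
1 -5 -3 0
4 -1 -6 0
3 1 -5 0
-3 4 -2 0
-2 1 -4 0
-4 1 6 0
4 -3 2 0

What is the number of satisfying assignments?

Case analysis on p1 and p2:
  p1=T, p2=T: p3 free; 3 ways for (p4,p5,p6) × 2^1 = 6.
  p1=T, p2=F: p5 free; 5 ways for (p3,p4,p6) × 2^1 = 10.
  p1=F, p2=T: remaining (p3,p4,p5,p6) ∈ {(F,F,F,T)} — 1.
  p1=F, p2=F: remaining (p3,p4,p5,p6) ∈ {(F,F,F,F); (F,F,F,T); (F,T,F,T)} — 3.
Total: 6 + 10 + 1 + 3 = 20.

20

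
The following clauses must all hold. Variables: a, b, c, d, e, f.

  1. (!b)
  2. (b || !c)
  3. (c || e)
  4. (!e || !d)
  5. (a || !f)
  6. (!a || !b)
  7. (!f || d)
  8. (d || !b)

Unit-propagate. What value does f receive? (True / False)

False

(!b) stands alone — b = False.
(!c || b) with b = False leaves only !c, so c = False.
(e || c): since c = False, the clause reduces to (e). e = True.
(!d || !e) with e = True leaves only !d, so d = False.
(!f || d): since d = False, the clause reduces to (!f). f = False.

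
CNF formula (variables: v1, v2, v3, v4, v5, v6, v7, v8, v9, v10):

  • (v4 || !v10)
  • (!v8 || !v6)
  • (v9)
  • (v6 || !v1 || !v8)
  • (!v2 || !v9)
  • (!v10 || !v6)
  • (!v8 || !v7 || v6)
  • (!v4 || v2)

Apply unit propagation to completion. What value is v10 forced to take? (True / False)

Unit clause (v9) sets v9 = True.
In (!v2 || !v9), !v9 is now false; !v2 must hold, so v2 = False.
(v2 || !v4) with v2 = False leaves only !v4, so v4 = False.
(v4 || !v10) with v4 = False leaves only !v10, so v10 = False.

False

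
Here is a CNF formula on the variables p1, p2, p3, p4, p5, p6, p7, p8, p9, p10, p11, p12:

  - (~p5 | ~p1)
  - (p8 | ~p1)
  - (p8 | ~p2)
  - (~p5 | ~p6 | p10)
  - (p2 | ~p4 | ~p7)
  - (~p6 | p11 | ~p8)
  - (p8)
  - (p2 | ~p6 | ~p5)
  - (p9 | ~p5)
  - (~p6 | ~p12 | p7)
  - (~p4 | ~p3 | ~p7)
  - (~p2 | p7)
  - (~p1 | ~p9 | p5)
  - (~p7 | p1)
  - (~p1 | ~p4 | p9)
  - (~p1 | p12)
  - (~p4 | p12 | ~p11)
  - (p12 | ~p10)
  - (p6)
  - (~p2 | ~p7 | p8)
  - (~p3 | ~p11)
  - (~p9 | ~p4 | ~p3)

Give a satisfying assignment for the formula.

p1=False  p2=False  p3=False  p4=False  p5=False  p6=True  p7=False  p8=True  p9=False  p10=False  p11=True  p12=False

(p8) is a unit clause, so p8 = True.
The clause (p6) is unit: p6 must be True.
The clause (p11) is unit: p11 must be True.
(~p3) is a unit clause, so p3 = False.
p4 occurs only negated in the remaining clauses — set p4 = False.
Branch on p1: take p1 = False.
  then p7 is forced to False.
  then p12 is forced to False.
  then p2 is forced to False.
  then p5 is forced to False.
  then p10 is forced to False.
p9 is now unconstrained; take p9 = False.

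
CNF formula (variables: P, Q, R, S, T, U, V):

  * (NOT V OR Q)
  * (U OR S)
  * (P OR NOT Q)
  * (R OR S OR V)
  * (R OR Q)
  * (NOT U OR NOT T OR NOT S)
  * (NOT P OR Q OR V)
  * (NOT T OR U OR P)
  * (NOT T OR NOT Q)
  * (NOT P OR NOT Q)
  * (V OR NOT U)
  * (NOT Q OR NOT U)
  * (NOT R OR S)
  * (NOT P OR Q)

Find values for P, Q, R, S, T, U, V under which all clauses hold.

T occurs only negated in the remaining clauses — set T = False.
Set P = False and propagate.
  then Q is forced to False.
  then V is forced to False.
  then R is forced to True.
  then U is forced to False.
  then S is forced to True.

P=False, Q=False, R=True, S=True, T=False, U=False, V=False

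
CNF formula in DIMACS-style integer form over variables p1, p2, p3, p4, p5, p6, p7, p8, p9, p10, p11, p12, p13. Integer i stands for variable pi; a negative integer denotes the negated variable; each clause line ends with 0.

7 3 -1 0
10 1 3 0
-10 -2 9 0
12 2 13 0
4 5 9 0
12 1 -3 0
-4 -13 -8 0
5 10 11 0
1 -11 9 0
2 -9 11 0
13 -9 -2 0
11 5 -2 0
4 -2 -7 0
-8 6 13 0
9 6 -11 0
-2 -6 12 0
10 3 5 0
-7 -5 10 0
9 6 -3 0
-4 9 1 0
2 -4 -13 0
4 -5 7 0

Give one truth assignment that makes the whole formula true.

p1=True  p2=False  p3=True  p4=True  p5=False  p6=True  p7=True  p8=True  p9=False  p10=True  p11=False  p12=True  p13=False

p12 occurs only positively in the remaining clauses — set p12 = True.
Try p1 = True.
Branch on p2: take p2 = False.
For the remaining variables, p3 = True, p4 = True, p5 = False, p6 = True, p7 = True, p8 = True, p9 = False, p10 = True, p11 = False, p13 = False works.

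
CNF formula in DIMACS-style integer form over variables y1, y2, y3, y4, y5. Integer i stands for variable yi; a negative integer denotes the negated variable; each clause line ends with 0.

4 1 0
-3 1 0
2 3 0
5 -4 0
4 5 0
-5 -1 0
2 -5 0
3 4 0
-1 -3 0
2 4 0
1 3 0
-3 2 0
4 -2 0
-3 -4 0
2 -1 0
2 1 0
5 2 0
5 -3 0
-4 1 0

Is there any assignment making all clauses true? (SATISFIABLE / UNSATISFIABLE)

UNSATISFIABLE

y1 = True:
  propagation gives y5=False, y4=False; an empty clause results — contradiction.
y1 = False:
  propagation gives y4=True; an empty clause results — contradiction.
Every branch closes, so no satisfying assignment exists.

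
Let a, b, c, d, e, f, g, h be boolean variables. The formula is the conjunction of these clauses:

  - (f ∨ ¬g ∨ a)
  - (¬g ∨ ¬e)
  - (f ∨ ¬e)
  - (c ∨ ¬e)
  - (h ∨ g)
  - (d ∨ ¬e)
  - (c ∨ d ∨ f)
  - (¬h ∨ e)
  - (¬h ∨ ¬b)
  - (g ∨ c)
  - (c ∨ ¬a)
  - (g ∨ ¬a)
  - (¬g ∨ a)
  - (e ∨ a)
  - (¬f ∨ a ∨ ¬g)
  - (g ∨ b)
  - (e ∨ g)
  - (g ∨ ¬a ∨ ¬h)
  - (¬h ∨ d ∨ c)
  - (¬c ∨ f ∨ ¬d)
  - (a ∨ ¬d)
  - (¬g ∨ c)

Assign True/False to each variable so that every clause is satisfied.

a = T, b = T, c = T, d = F, e = F, f = T, g = T, h = F

Try a = True.
  then c is forced to True.
  then g is forced to True.
  then e is forced to False.
  then h is forced to False.
Try d = False.
b, f are now unconstrained; take b = True, f = True.
Every clause has at least one true literal under this assignment.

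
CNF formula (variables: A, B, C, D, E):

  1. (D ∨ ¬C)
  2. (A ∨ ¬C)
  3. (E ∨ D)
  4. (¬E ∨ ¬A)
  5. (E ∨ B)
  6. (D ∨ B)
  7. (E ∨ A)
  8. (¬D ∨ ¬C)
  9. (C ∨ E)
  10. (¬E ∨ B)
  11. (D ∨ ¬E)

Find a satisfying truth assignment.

B occurs only positively in the remaining clauses — set B = True.
Set A = False and propagate.
  then C is forced to False.
  then E is forced to True.
  then D is forced to True.

A=0  B=1  C=0  D=1  E=1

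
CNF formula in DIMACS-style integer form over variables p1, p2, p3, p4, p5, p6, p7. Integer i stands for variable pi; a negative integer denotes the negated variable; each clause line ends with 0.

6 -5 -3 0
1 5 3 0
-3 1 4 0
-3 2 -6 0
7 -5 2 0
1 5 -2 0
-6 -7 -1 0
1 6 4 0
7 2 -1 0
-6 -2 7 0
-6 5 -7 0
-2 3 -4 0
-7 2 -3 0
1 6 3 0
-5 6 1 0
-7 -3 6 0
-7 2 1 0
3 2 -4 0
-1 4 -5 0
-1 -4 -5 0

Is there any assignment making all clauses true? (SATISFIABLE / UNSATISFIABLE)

SATISFIABLE

Branch on p1: take p1 = True.
Try p2 = True.
Branch on p3: take p3 = True.
The remaining clauses are satisfied by p4 = True, p5 = False, p6 = False, p7 = False.
Every clause has at least one true literal under this assignment.
So p1 = True, p2 = True, p3 = True, p4 = True, p5 = False, p6 = False, p7 = False is a satisfying assignment.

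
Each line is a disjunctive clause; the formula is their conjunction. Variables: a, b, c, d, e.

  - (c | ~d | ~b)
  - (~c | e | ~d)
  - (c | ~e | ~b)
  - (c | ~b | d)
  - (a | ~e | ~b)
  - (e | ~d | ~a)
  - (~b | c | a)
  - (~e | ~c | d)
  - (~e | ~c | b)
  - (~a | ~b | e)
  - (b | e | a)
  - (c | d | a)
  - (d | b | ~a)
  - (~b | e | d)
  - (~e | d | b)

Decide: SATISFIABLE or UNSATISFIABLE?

SATISFIABLE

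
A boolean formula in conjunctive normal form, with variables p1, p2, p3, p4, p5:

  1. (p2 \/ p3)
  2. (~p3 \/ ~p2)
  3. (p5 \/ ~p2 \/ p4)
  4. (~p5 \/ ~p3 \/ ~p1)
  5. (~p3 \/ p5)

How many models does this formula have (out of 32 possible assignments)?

Case analysis on p3 and p2:
  p3=1, p2=1: a clause becomes empty — 0.
  p3=1, p2=0: remaining (p1,p4,p5) ∈ {(0,0,1); (0,1,1)} — 2.
  p3=0, p2=1: p1 free; 3 ways for (p4,p5) × 2^1 = 6.
  p3=0, p2=0: a clause becomes empty — 0.
Total: 0 + 2 + 6 + 0 = 8.

8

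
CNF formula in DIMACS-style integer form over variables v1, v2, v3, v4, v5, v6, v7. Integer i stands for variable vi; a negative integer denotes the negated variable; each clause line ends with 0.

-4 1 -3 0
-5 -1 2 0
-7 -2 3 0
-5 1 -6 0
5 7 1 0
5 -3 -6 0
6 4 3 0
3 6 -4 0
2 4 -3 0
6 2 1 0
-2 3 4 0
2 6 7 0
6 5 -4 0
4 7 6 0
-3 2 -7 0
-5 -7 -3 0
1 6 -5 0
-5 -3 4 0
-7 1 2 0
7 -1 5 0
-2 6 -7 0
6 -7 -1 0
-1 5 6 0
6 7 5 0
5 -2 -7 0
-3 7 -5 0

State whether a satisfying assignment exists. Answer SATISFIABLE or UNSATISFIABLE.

Branch on v1: take v1 = True.
For the remaining variables, v2 = False, v3 = False, v4 = True, v5 = False, v6 = True, v7 = True works.
So v1 = T, v2 = F, v3 = F, v4 = T, v5 = F, v6 = T, v7 = T is a satisfying assignment.

SATISFIABLE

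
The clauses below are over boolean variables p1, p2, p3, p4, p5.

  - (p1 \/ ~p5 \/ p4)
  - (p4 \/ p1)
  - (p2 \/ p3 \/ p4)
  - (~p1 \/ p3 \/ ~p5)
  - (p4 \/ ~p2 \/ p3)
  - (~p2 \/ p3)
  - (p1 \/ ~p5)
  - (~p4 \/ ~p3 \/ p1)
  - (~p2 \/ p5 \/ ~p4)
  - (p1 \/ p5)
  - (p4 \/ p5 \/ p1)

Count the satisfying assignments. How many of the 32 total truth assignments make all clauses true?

8

Satisfying assignments:
  p1=T p2=F p3=F p4=T p5=F
  p1=T p2=F p3=T p4=F p5=F
  p1=T p2=F p3=T p4=F p5=T
  p1=T p2=F p3=T p4=T p5=F
  p1=T p2=F p3=T p4=T p5=T
  p1=T p2=T p3=T p4=F p5=F
  p1=T p2=T p3=T p4=F p5=T
  p1=T p2=T p3=T p4=T p5=T
That's 8 in total.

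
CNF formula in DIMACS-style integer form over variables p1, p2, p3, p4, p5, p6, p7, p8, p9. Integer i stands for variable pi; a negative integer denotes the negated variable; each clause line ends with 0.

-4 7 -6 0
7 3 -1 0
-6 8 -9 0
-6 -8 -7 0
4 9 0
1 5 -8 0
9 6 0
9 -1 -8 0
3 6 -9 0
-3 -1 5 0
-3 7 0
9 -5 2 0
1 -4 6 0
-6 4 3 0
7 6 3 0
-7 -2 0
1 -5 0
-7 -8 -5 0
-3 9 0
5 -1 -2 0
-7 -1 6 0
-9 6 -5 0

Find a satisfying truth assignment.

Branch on p1: take p1 = False.
  then p5 is forced to False.
  then p8 is forced to False.
For the remaining variables, p2 = False, p3 = False, p4 = True, p6 = True, p7 = True, p9 = False works.

p1 = 0, p2 = 0, p3 = 0, p4 = 1, p5 = 0, p6 = 1, p7 = 1, p8 = 0, p9 = 0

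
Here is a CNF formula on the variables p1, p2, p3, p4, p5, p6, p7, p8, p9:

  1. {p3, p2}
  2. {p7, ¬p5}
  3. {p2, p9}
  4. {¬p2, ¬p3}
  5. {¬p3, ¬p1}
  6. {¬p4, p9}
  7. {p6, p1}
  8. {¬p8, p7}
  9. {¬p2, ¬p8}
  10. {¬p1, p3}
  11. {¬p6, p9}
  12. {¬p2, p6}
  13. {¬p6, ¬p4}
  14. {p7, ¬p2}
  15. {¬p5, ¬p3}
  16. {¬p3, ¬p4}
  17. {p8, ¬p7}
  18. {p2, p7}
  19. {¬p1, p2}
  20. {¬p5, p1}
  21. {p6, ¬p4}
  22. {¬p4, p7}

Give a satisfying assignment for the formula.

p1=F, p2=F, p3=T, p4=F, p5=F, p6=T, p7=T, p8=T, p9=T

Check each clause:
  1. {p2, p3} — p3 is true.
  2. {p7, ¬p5} — ¬p5 is true.
  3. {p2, p9} — p9 is true.
  4. {¬p3, ¬p2} — ¬p2 is true.
  5. {¬p1, ¬p3} — ¬p1 is true.
  6. {¬p4, p9} — p9 is true.
  7. {p6, p1} — p6 is true.
  8. {p7, ¬p8} — p7 is true.
  9. {¬p2, ¬p8} — ¬p2 is true.
  10. {¬p1, p3} — p3 is true.
  11. {p9, ¬p6} — p9 is true.
  12. {p6, ¬p2} — p6 is true.
  13. {¬p4, ¬p6} — ¬p4 is true.
  14. {¬p2, p7} — ¬p2 is true.
  15. {¬p5, ¬p3} — ¬p5 is true.
  16. {¬p4, ¬p3} — ¬p4 is true.
  17. {p8, ¬p7} — p8 is true.
  18. {p2, p7} — p7 is true.
  19. {p2, ¬p1} — ¬p1 is true.
  20. {¬p5, p1} — ¬p5 is true.
  21. {p6, ¬p4} — ¬p4 is true.
  22. {p7, ¬p4} — ¬p4 is true.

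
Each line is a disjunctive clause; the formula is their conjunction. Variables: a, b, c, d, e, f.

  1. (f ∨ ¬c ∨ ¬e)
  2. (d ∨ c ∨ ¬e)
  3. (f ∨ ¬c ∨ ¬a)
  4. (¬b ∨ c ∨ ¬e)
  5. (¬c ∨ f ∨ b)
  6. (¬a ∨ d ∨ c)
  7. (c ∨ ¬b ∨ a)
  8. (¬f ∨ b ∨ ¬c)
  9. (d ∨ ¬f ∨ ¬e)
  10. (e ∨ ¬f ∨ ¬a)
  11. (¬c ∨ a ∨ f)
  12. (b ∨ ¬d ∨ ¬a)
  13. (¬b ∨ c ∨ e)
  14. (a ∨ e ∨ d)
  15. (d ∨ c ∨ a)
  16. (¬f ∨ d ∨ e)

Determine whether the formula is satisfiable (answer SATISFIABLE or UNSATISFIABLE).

SATISFIABLE

Set a = True and propagate.
The remaining clauses are satisfied by b = True, c = True, d = True, e = True, f = True.
Every clause has at least one true literal under this assignment.
So a=True, b=True, c=True, d=True, e=True, f=True is a satisfying assignment.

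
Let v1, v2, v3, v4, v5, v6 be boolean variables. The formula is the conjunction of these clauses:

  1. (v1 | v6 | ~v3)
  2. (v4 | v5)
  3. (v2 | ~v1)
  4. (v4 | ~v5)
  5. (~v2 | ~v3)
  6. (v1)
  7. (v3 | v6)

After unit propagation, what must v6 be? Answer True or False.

(v1) is a unit clause: v1 = True.
(~v1 | v2): since v1 = True, the clause reduces to (v2). v2 = True.
(~v3 | ~v2): since v2 = True, the clause reduces to (~v3). v3 = False.
(v3 | v6) with v3 = False leaves only v6, so v6 = True.

True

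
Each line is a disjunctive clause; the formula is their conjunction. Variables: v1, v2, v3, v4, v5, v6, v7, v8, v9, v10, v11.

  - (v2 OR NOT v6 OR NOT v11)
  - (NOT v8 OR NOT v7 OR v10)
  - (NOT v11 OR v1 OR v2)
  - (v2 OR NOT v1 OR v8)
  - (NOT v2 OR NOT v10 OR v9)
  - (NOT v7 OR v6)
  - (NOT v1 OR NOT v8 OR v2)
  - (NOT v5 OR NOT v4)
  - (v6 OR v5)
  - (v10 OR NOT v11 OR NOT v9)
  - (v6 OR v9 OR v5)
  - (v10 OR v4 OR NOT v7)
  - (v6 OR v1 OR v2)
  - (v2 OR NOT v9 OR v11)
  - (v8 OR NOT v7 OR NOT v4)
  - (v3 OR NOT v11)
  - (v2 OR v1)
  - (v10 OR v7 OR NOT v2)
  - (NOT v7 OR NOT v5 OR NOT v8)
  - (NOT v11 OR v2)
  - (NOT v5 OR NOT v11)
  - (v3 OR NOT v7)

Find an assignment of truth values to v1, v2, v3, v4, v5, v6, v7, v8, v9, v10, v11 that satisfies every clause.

v1=False, v2=True, v3=False, v4=False, v5=True, v6=False, v7=False, v8=False, v9=True, v10=True, v11=False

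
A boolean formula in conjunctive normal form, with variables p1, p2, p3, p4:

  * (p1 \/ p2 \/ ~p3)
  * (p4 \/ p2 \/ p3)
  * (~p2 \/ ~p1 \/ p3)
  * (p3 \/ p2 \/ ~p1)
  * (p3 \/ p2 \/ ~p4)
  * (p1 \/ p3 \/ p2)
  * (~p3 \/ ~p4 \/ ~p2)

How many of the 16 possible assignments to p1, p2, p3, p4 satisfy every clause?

6

Satisfying assignments:
  p1=F p2=T p3=F p4=F
  p1=F p2=T p3=F p4=T
  p1=F p2=T p3=T p4=F
  p1=T p2=F p3=T p4=F
  p1=T p2=F p3=T p4=T
  p1=T p2=T p3=T p4=F
Count: 6.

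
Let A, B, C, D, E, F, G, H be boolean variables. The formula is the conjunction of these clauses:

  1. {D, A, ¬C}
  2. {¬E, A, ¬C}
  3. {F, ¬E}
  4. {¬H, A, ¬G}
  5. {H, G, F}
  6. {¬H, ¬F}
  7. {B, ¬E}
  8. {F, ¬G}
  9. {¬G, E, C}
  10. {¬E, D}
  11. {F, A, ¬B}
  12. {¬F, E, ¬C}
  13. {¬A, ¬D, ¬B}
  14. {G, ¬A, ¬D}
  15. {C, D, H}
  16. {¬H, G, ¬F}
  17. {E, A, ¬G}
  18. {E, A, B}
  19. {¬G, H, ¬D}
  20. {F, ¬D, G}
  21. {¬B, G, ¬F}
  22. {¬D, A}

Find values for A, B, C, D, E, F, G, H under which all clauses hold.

A=True, B=True, C=True, D=False, E=False, F=False, G=False, H=True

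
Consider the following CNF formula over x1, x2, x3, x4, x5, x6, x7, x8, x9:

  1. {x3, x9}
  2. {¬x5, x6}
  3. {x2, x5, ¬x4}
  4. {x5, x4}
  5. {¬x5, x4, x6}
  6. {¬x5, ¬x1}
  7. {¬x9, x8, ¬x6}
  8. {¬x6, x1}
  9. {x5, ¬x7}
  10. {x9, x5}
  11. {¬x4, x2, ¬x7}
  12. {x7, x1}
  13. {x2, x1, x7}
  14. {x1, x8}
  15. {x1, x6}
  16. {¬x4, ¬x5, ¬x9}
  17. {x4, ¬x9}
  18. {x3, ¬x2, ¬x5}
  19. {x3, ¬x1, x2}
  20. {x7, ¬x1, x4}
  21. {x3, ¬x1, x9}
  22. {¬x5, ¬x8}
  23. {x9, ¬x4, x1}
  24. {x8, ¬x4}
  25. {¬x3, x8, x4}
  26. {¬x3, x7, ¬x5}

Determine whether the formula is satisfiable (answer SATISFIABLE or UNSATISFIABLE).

SATISFIABLE

Set x1 = True and propagate.
  then x5 is forced to False.
  then x4 is forced to True.
  then x2 is forced to True.
  then x7 is forced to False.
  then x9 is forced to True.
  then x8 is forced to True.
x3, x6 are now unconstrained; take x3 = True, x6 = True.
So x1=True  x2=True  x3=True  x4=True  x5=False  x6=True  x7=False  x8=True  x9=True is a satisfying assignment.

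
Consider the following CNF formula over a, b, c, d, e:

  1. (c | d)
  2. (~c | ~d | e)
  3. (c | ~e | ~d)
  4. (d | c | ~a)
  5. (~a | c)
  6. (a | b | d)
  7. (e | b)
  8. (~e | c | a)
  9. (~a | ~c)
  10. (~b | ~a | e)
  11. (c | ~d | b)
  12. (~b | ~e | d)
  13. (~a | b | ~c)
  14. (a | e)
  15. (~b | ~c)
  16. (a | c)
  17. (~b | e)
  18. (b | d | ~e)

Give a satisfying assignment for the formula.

Try a = False.
  then e is forced to True.
  then c is forced to True.
  then b is forced to False.
  then d is forced to True.
Every clause has at least one true literal under this assignment.

a = 0, b = 0, c = 1, d = 1, e = 1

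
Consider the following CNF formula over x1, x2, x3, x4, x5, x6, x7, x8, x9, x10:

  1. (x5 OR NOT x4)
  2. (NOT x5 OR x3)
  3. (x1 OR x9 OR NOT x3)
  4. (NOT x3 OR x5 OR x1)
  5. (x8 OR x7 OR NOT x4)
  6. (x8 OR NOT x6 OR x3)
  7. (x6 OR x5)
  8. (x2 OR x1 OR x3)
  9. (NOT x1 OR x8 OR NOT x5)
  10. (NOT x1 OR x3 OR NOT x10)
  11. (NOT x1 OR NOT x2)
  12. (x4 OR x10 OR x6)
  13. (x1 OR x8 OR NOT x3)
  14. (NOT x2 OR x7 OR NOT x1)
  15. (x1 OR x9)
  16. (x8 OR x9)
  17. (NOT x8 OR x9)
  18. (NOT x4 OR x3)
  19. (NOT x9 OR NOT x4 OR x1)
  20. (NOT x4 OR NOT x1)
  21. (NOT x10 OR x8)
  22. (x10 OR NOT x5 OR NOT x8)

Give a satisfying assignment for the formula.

x1=True  x2=False  x3=True  x4=False  x5=True  x6=False  x7=False  x8=True  x9=True  x10=True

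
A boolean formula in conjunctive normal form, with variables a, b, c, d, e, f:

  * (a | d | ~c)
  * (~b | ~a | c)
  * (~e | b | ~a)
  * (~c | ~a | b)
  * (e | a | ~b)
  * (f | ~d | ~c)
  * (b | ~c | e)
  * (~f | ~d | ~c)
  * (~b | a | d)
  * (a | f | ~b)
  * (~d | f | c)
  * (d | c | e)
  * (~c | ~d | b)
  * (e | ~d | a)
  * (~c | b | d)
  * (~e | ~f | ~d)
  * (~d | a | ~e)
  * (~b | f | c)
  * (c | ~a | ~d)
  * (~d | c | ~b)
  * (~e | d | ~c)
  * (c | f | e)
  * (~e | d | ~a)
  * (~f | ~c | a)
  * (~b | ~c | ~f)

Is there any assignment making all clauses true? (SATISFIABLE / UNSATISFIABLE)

SATISFIABLE

Set a = False and propagate.
Branch on b: take b = False.
For the remaining variables, c = False, d = False, e = True, f = True works.
So a = F  b = F  c = F  d = F  e = T  f = T is a satisfying assignment.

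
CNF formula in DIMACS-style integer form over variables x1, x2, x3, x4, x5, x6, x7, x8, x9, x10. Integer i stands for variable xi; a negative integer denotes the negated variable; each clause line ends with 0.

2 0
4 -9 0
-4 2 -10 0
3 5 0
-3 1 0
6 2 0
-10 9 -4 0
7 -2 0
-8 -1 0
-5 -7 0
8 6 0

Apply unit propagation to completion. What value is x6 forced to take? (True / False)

True

(x2) stands alone — x2 = True.
In (x7 \/ ~x2), ~x2 is now false; x7 must hold, so x7 = True.
(~x5 \/ ~x7) with x7 = True leaves only ~x5, so x5 = False.
From (x3 \/ x5) and x5 = False: x3 = True.
(~x3 \/ x1): since x3 = True, the clause reduces to (x1). x1 = True.
In (~x8 \/ ~x1), ~x1 is now false; ~x8 must hold, so x8 = False.
(x8 \/ x6): since x8 = False, the clause reduces to (x6). x6 = True.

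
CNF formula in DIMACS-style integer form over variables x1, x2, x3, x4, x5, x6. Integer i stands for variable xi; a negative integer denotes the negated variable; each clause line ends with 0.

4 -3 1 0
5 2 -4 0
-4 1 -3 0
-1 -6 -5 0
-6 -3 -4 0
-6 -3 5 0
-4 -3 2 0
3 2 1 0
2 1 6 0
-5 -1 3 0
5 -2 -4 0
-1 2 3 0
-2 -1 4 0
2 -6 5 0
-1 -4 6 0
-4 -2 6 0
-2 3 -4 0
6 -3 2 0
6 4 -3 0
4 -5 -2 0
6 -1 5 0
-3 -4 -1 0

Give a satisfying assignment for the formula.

Try x1 = False.
The remaining clauses are satisfied by x2 = True, x3 = False, x4 = False, x5 = False, x6 = False.
Every clause has at least one true literal under this assignment.

x1=False  x2=True  x3=False  x4=False  x5=False  x6=False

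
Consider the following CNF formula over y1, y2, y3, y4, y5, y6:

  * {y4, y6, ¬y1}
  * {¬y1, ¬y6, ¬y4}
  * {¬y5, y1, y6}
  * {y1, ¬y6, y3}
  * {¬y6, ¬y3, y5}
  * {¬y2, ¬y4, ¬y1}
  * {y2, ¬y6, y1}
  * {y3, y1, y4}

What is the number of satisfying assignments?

18

Case analysis on y1 and y6:
  y1=T, y6=T: y2 free; 3 ways for (y3,y4,y5) × 2^1 = 6.
  y1=T, y6=F: remaining (y2,y3,y4,y5) ∈ {(F,F,T,F); (F,F,T,T); (F,T,T,F); (F,T,T,T)} — 4.
  y1=F, y6=T: remaining (y2,y3,y4,y5) ∈ {(T,T,F,T); (T,T,T,T)} — 2.
  y1=F, y6=F: y2 free; 3 ways for (y3,y4,y5) × 2^1 = 6.
Total: 6 + 4 + 2 + 6 = 18.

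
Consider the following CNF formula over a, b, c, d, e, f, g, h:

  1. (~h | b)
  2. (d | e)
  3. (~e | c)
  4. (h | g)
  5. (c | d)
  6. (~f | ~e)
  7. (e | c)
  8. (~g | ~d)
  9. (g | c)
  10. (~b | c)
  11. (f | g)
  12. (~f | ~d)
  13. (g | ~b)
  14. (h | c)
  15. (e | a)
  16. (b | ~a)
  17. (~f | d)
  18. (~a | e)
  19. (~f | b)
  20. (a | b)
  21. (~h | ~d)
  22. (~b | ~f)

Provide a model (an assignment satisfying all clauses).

a=True, b=True, c=True, d=False, e=True, f=False, g=True, h=False

Pure literal: c appears only positively; assign c = True.
Branch on a: take a = True.
  then b is forced to True.
  then g is forced to True.
  then d is forced to False.
  then e is forced to True.
  then f is forced to False.
h is now unconstrained; take h = False.
Check each clause:
  1. (~h | b) — ~h is true.
  2. (e | d) — e is true.
  3. (c | ~e) — c is true.
  4. (g | h) — g is true.
  5. (c | d) — c is true.
  6. (~e | ~f) — ~f is true.
  7. (e | c) — c is true.
  8. (~d | ~g) — ~d is true.
  9. (g | c) — c is true.
  10. (~b | c) — c is true.
  11. (f | g) — g is true.
  12. (~f | ~d) — ~f is true.
  13. (g | ~b) — g is true.
  14. (h | c) — c is true.
  15. (a | e) — a is true.
  16. (b | ~a) — b is true.
  17. (~f | d) — ~f is true.
  18. (e | ~a) — e is true.
  19. (b | ~f) — b is true.
  20. (a | b) — a is true.
  21. (~d | ~h) — ~h is true.
  22. (~b | ~f) — ~f is true.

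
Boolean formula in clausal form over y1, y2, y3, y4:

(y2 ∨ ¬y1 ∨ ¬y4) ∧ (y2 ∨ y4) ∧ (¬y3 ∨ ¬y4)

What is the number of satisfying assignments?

7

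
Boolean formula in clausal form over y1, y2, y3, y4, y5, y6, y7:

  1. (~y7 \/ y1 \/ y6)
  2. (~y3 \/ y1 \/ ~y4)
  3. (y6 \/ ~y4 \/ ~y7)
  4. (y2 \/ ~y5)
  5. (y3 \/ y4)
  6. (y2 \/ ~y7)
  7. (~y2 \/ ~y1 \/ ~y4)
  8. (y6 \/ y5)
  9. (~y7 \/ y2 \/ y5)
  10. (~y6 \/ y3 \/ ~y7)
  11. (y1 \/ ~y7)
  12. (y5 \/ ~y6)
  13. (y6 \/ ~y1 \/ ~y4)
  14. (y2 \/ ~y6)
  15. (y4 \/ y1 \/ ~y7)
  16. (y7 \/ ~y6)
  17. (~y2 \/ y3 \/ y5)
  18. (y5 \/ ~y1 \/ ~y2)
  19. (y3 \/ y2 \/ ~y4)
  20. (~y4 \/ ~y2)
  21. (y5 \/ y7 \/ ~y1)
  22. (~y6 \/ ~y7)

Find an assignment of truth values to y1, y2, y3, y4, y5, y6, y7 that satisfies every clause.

y1 = True, y2 = True, y3 = True, y4 = False, y5 = True, y6 = False, y7 = True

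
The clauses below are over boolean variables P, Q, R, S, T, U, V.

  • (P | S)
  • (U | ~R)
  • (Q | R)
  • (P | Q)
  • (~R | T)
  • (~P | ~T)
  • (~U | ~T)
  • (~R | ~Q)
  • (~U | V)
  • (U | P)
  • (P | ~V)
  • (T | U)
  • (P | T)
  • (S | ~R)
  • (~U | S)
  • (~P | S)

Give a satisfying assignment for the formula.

S occurs only positively in the remaining clauses — set S = True.
Branch on P: take P = True.
  then T is forced to False.
  then R is forced to False.
  then Q is forced to True.
  then U is forced to True.
  then V is forced to True.

P=T, Q=T, R=F, S=T, T=F, U=T, V=T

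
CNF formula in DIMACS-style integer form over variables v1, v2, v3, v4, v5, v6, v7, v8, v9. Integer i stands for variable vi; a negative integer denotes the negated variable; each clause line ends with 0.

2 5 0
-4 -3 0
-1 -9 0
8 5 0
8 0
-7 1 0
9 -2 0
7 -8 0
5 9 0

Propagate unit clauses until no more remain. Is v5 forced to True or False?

True

Unit clause (v8) sets v8 = True.
From (v7 \/ ~v8) and v8 = True: v7 = True.
From (~v7 \/ v1) and v7 = True: v1 = True.
In (~v1 \/ ~v9), ~v1 is now false; ~v9 must hold, so v9 = False.
In (~v2 \/ v9), v9 is now false; ~v2 must hold, so v2 = False.
From (v2 \/ v5) and v2 = False: v5 = True.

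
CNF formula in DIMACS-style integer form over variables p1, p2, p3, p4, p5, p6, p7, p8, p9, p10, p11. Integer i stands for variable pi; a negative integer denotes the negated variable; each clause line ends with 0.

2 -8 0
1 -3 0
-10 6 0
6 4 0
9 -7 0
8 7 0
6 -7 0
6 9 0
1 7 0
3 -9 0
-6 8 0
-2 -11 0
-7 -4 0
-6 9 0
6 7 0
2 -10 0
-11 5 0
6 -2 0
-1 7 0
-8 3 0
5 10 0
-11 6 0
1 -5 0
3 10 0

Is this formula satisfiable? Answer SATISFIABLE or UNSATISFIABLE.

SATISFIABLE

p11 occurs only negated in the remaining clauses — set p11 = False.
Branch on p1: take p1 = True.
  then p7 is forced to True.
  then p9 is forced to True.
  then p6 is forced to True.
  then p3 is forced to True.
  then p8 is forced to True.
  then p2 is forced to True.
  then p4 is forced to False.
Try p5 = False.
  then p10 is forced to True.
So p1=True  p2=True  p3=True  p4=False  p5=False  p6=True  p7=True  p8=True  p9=True  p10=True  p11=False is a satisfying assignment.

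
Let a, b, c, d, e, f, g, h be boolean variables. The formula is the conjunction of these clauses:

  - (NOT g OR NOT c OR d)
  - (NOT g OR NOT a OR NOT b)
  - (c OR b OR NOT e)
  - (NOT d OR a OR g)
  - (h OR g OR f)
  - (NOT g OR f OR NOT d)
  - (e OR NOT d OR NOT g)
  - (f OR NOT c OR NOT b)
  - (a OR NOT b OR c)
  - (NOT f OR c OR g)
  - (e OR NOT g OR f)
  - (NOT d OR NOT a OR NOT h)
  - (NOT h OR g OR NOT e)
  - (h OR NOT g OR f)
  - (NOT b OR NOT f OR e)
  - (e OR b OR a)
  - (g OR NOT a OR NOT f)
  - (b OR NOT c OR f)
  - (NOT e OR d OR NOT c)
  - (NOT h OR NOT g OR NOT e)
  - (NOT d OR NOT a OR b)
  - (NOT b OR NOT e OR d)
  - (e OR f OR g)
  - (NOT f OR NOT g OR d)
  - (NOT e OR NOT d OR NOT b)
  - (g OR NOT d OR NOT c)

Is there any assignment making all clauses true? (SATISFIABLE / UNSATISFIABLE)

Branch on a: take a = False.
The remaining clauses are satisfied by b = False, c = True, d = True, e = True, f = True, g = True, h = False.
So a=F, b=F, c=T, d=T, e=T, f=T, g=T, h=F is a satisfying assignment.

SATISFIABLE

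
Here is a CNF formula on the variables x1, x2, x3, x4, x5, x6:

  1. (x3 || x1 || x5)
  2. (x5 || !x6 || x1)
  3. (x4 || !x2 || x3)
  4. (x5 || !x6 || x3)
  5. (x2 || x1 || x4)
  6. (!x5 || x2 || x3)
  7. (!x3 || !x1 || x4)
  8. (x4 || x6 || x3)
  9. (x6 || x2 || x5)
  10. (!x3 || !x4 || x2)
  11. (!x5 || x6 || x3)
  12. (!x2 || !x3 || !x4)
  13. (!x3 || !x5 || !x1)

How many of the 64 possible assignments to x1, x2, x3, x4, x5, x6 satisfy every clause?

The models are:
  x1=0 x2=1 x3=0 x4=1 x5=1 x6=1
  x1=0 x2=1 x3=1 x4=0 x5=0 x6=0
  x1=0 x2=1 x3=1 x4=0 x5=1 x6=0
  x1=0 x2=1 x3=1 x4=0 x5=1 x6=1
  x1=1 x2=1 x3=0 x4=1 x5=0 x6=0
  x1=1 x2=1 x3=0 x4=1 x5=1 x6=1
That's 6 in total.

6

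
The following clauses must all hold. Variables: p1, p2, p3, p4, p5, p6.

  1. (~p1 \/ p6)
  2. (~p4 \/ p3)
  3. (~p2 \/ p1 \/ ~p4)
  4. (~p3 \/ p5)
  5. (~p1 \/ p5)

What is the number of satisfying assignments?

20

Split on p1, then p3.
  p1=T, p3=T: remaining (p2,p4,p5,p6) ∈ {(F,F,T,T); (F,T,T,T); (T,F,T,T); (T,T,T,T)} — 4.
  p1=T, p3=F: remaining (p2,p4,p5,p6) ∈ {(F,F,T,T); (T,F,T,T)} — 2.
  p1=F, p3=T: p6 free; 3 ways for (p2,p4,p5) × 2^1 = 6.
  p1=F, p3=F: forces p4=F; p2, p5, p6 free → 2^3 = 8.
Total: 4 + 2 + 6 + 8 = 20.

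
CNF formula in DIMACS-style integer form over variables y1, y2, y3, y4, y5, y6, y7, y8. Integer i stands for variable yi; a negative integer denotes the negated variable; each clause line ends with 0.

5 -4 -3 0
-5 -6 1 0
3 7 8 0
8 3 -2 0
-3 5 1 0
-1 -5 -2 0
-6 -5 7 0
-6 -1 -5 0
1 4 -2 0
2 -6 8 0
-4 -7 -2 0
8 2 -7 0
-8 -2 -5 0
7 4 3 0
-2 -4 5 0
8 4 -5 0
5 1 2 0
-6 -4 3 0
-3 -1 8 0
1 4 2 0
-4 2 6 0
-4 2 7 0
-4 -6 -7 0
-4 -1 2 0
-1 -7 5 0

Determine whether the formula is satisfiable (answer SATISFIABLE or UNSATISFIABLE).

Set y1 = True and propagate.
Set y2 = False and propagate.
  then y4 is forced to False.
Try y3 = False.
  then y7 is forced to True.
  then y8 is forced to True.
  then y5 is forced to True.
  then y6 is forced to False.
So y1 = T, y2 = F, y3 = F, y4 = F, y5 = T, y6 = F, y7 = T, y8 = T is a satisfying assignment.

SATISFIABLE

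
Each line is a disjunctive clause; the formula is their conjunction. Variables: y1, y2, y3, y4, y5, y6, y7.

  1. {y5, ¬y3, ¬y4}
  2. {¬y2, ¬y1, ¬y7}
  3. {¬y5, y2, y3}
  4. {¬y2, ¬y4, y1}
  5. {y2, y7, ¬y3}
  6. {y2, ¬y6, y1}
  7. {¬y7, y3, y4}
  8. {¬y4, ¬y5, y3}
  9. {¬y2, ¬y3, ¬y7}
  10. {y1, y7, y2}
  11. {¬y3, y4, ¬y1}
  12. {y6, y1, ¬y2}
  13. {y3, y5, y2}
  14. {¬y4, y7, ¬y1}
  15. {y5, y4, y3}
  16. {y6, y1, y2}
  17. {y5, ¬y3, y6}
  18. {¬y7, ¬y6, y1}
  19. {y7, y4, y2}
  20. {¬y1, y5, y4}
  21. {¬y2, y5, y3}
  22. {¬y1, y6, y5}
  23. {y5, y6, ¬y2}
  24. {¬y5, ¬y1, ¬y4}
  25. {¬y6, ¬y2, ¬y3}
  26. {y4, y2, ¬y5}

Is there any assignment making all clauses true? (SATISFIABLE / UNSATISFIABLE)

Set y1 = True and propagate.
Set y2 = True and propagate.
  then y7 is forced to False.
  then y4 is forced to False.
  then y3 is forced to False.
  then y5 is forced to True.
y6 is now unconstrained; take y6 = True.
Every clause has at least one true literal under this assignment.
So y1 = True, y2 = True, y3 = False, y4 = False, y5 = True, y6 = True, y7 = False is a satisfying assignment.

SATISFIABLE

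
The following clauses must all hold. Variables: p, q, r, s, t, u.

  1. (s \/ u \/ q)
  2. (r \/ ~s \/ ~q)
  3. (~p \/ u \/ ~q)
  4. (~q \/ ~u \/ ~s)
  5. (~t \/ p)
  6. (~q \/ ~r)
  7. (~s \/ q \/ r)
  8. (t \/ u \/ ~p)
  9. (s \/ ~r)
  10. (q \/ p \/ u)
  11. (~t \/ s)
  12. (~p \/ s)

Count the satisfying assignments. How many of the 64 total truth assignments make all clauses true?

7

Case analysis on q and s:
  q=T, s=T: a clause becomes empty — 0.
  q=T, s=F: remaining (p,r,t,u) ∈ {(F,F,F,F); (F,F,F,T)} — 2.
  q=F, s=T: remaining (p,r,t,u) ∈ {(F,T,F,T); (T,T,F,T); (T,T,T,F); (T,T,T,T)} — 4.
  q=F, s=F: remaining (p,r,t,u) ∈ {(F,F,F,T)} — 1.
Total: 0 + 2 + 4 + 1 = 7.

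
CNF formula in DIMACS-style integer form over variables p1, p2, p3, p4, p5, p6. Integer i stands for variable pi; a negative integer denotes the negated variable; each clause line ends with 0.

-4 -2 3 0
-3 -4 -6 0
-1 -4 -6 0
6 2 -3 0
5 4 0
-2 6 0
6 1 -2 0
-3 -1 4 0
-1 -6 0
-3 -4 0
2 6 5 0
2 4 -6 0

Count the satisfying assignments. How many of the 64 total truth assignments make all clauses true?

8

Case analysis on p6 and p4:
  p6=1, p4=1: remaining (p1,p2,p3,p5) ∈ {(0,0,0,0); (0,0,0,1)} — 2.
  p6=1, p4=0: remaining (p1,p2,p3,p5) ∈ {(0,1,0,1); (0,1,1,1)} — 2.
  p6=0, p4=1: remaining (p1,p2,p3,p5) ∈ {(0,0,0,1); (1,0,0,1)} — 2.
  p6=0, p4=0: remaining (p1,p2,p3,p5) ∈ {(0,0,0,1); (1,0,0,1)} — 2.
Total: 2 + 2 + 2 + 2 = 8.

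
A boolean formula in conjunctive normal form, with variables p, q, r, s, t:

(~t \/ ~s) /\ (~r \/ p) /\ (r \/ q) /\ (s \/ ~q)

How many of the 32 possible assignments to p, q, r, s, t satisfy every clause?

6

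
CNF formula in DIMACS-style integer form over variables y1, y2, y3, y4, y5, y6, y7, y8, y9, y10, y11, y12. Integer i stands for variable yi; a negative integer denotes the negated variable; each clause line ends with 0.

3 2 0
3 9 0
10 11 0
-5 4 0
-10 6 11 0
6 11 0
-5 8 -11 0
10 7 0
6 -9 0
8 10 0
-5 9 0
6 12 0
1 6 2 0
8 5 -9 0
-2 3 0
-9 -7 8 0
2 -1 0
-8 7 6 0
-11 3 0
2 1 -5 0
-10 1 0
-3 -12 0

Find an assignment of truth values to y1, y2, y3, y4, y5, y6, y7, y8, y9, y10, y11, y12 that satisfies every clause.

y1 = True, y2 = True, y3 = True, y4 = True, y5 = False, y6 = True, y7 = True, y8 = False, y9 = False, y10 = True, y11 = True, y12 = False

Pure literal: y4 appears only positively; assign y4 = True.
Pure literal: y6 appears only positively; assign y6 = True.
Branch on y1: take y1 = True.
  then y2 is forced to True.
  then y3 is forced to True.
  then y12 is forced to False.
The remaining clauses are satisfied by y5 = False, y7 = True, y8 = False, y9 = False, y10 = True, y11 = True.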